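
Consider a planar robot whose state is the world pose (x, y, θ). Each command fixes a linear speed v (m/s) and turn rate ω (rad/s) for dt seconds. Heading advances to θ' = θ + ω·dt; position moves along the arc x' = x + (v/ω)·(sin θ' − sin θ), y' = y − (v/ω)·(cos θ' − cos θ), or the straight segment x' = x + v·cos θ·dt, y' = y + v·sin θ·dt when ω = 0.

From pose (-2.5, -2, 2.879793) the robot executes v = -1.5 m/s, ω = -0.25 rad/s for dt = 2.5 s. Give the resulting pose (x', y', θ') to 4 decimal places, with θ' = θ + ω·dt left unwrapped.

(0.5974, -4.0042, 2.2548)

θ' = 2.8798 + -0.25·2.5 = 2.2548
R = v/ω = -1.5/-0.25 = 6.0000
x' = -2.5 + 6.0000·(sin 2.2548 − sin 2.8798) = 0.5974
y' = -2 − 6.0000·(cos 2.2548 − cos 2.8798) = -4.0042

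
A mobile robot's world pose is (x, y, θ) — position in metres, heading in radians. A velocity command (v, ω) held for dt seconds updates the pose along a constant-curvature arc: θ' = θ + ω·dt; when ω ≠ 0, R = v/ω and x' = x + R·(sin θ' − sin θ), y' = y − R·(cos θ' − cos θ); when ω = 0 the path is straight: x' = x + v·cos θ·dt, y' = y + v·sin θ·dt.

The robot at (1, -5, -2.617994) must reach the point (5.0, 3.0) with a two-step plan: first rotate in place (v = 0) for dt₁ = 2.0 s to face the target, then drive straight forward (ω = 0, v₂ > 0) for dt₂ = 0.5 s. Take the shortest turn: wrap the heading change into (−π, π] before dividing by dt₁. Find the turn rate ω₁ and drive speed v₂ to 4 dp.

ω₁ = -1.2790, v₂ = 17.8885

heading to target = atan2(3−-5, 5−1) = 1.1071
Δθ = wrap(1.1071 − -2.6180) = -2.5580; ω₁ = Δθ/dt₁ = -1.2790
distance = √((5−1)² + (3−-5)²) = 8.9443; v₂ = distance/dt₂ = 17.8885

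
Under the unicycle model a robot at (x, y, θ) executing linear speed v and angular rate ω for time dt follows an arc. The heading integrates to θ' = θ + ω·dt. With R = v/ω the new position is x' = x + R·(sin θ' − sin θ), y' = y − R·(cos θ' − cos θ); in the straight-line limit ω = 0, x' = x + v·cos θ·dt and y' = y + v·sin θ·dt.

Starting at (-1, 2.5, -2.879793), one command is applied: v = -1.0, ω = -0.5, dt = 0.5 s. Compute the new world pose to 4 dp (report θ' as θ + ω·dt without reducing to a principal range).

θ' = -2.8798 + -0.5·0.5 = -3.1298
R = v/ω = -1.0/-0.5 = 2.0000
x' = -1 + 2.0000·(sin -3.1298 − sin -2.8798) = -0.5060
y' = 2.5 − 2.0000·(cos -3.1298 − cos -2.8798) = 2.5680

(-0.5060, 2.5680, -3.1298)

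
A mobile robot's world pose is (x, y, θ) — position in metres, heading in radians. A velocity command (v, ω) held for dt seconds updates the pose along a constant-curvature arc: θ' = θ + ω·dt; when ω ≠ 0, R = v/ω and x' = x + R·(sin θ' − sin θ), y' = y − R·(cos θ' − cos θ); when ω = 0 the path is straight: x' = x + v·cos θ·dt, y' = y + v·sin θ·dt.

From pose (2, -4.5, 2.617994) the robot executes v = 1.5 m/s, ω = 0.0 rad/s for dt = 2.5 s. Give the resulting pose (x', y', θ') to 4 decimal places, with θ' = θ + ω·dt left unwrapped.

(-1.2476, -2.6250, 2.6180)

θ' = 2.6180 + 0.0·2.5 = 2.6180
ω = 0 → straight: x' = 2 + 1.5·cos(2.6180)·2.5 = -1.2476
y' = -4.5 + 1.5·sin(2.6180)·2.5 = -2.6250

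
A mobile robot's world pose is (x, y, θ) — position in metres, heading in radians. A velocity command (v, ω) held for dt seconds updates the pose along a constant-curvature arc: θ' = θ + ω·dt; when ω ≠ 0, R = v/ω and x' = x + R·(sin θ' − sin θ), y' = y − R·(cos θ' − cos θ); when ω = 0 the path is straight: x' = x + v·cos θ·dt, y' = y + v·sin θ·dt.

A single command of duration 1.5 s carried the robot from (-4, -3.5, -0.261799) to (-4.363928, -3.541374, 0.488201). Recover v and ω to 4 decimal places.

Δθ = 0.488201 − -0.261799 = 0.750000
ω = Δθ/dt = 0.750000/1.5 = 0.5000
R = Δx/(sin θ' − sin θ) = -0.5000
v = R·ω = -0.5000·0.5000 = -0.2500

v = -0.2500, ω = 0.5000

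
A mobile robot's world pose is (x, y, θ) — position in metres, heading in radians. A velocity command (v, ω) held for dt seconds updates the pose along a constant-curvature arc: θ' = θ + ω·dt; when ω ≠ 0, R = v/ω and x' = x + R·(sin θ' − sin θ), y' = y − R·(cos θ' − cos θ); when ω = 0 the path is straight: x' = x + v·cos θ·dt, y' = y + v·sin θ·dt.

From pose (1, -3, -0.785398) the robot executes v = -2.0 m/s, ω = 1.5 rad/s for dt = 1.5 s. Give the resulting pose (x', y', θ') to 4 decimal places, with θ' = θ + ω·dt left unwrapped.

(-1.2686, -3.8015, 1.4646)

θ' = -0.7854 + 1.5·1.5 = 1.4646
R = v/ω = -2.0/1.5 = -1.3333
x' = 1 + -1.3333·(sin 1.4646 − sin -0.7854) = -1.2686
y' = -3 − -1.3333·(cos 1.4646 − cos -0.7854) = -3.8015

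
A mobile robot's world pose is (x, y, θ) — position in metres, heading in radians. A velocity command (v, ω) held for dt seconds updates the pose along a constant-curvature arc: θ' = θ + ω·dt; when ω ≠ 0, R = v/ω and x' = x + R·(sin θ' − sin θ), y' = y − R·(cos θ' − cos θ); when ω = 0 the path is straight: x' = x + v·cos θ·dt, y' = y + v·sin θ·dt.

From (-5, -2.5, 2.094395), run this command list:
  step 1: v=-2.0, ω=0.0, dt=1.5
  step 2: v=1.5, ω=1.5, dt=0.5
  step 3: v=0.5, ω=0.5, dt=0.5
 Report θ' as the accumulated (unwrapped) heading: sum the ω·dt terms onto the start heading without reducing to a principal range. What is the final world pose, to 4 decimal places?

(-4.3188, -4.5992, 3.0944)

step 1: θ'=2.0944 (straight) → pose (-3.5000, -5.0981, 2.0944)
step 2: θ'=2.8444 (R=1.0000) → pose (-4.0732, -4.6419, 2.8444)
step 3: θ'=3.0944 (R=1.0000) → pose (-4.3188, -4.5992, 3.0944)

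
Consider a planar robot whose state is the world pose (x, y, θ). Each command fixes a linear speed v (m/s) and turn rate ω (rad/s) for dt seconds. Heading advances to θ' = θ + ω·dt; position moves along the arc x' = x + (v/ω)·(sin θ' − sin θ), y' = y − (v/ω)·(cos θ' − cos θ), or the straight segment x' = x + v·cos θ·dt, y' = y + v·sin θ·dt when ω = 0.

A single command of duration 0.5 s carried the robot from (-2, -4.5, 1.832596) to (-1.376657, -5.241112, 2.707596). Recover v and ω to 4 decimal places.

v = -2.0000, ω = 1.7500

Δθ = 2.707596 − 1.832596 = 0.875000
ω = Δθ/dt = 0.875000/0.5 = 1.7500
R = −Δy/(cos θ' − cos θ) = -1.1429
v = R·ω = -1.1429·1.7500 = -2.0000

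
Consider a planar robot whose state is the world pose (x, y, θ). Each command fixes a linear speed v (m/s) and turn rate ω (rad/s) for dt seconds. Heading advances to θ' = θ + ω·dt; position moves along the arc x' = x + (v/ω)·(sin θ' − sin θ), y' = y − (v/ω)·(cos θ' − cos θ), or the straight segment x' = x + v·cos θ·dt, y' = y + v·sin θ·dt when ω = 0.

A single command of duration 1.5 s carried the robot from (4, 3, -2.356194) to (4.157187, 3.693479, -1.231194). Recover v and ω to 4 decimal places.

Δθ = -1.231194 − -2.356194 = 1.125000
ω = Δθ/dt = 1.125000/1.5 = 0.7500
R = −Δy/(cos θ' − cos θ) = -0.6667
v = R·ω = -0.6667·0.7500 = -0.5000

v = -0.5000, ω = 0.7500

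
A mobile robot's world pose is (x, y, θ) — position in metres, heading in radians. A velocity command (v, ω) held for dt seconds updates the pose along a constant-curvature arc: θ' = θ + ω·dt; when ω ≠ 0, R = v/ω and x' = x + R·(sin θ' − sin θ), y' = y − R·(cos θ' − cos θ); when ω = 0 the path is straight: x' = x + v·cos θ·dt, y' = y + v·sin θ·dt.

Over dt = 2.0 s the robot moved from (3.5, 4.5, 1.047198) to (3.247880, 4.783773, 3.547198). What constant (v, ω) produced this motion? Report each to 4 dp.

v = 0.2500, ω = 1.2500

Δθ = 3.547198 − 1.047198 = 2.500000
ω = Δθ/dt = 2.500000/2.0 = 1.2500
R = −Δy/(cos θ' − cos θ) = 0.2000
v = R·ω = 0.2000·1.2500 = 0.2500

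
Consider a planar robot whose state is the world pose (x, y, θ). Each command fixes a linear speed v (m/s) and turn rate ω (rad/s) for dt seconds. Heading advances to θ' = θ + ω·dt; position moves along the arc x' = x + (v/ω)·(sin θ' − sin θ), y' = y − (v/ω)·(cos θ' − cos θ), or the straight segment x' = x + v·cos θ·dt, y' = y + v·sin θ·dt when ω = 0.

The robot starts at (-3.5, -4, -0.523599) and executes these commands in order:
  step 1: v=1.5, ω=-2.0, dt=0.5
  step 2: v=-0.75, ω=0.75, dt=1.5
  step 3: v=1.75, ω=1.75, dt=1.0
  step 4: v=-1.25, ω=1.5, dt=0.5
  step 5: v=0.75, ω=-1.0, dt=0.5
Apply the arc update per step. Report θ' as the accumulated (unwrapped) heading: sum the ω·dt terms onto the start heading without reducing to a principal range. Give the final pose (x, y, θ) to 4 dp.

step 1: θ'=-1.5236 (R=-0.7500) → pose (-3.1258, -4.6141, -1.5236)
step 2: θ'=-0.3986 (R=-1.0000) → pose (-3.7366, -3.7397, -0.3986)
step 3: θ'=1.3514 (R=1.0000) → pose (-2.3724, -3.0357, 1.3514)
step 4: θ'=2.1014 (R=-0.8333) → pose (-2.2778, -3.6388, 2.1014)
step 5: θ'=1.6014 (R=-0.7500) → pose (-2.3806, -3.2822, 1.6014)

(-2.3806, -3.2822, 1.6014)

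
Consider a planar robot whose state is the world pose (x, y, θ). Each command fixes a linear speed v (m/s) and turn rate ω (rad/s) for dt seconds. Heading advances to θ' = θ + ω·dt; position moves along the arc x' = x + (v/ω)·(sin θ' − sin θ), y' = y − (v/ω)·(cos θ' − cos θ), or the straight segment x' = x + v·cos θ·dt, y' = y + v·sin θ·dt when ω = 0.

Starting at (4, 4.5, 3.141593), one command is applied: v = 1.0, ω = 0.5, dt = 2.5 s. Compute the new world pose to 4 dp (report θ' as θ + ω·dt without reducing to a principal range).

(2.1020, 3.1306, 4.3916)

θ' = 3.1416 + 0.5·2.5 = 4.3916
R = v/ω = 1.0/0.5 = 2.0000
x' = 4 + 2.0000·(sin 4.3916 − sin 3.1416) = 2.1020
y' = 4.5 − 2.0000·(cos 4.3916 − cos 3.1416) = 3.1306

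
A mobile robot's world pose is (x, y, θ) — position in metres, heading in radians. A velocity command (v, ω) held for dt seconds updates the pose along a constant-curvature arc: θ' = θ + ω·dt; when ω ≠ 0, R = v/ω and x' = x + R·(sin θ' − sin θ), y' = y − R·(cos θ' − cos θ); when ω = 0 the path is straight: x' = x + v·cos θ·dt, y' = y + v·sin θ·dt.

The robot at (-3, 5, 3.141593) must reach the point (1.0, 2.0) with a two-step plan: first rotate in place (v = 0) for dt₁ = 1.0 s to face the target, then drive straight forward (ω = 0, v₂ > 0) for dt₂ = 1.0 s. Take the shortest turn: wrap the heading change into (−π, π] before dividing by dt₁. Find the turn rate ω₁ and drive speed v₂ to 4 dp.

ω₁ = 2.4981, v₂ = 5.0000

heading to target = atan2(2−5, 1−-3) = -0.6435
Δθ = wrap(-0.6435 − 3.1416) = 2.4981; ω₁ = Δθ/dt₁ = 2.4981
distance = √((1−-3)² + (2−5)²) = 5.0000; v₂ = distance/dt₂ = 5.0000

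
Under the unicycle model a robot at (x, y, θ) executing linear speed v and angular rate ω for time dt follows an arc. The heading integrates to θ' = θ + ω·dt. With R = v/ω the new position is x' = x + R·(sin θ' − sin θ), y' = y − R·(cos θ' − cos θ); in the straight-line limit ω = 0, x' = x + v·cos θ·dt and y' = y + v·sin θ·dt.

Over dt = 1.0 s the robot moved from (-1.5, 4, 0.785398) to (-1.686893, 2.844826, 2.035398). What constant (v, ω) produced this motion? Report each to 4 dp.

v = -1.2500, ω = 1.2500

Δθ = 2.035398 − 0.785398 = 1.250000
ω = Δθ/dt = 1.250000/1.0 = 1.2500
R = −Δy/(cos θ' − cos θ) = -1.0000
v = R·ω = -1.0000·1.2500 = -1.2500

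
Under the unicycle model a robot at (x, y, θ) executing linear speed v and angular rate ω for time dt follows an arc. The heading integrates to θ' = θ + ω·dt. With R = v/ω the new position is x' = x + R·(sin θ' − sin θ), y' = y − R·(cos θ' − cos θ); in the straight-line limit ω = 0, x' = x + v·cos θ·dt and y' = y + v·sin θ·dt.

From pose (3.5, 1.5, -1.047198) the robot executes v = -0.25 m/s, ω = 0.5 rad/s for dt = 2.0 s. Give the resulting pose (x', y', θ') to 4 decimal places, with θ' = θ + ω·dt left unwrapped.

θ' = -1.0472 + 0.5·2.0 = -0.0472
R = v/ω = -0.25/0.5 = -0.5000
x' = 3.5 + -0.5000·(sin -0.0472 − sin -1.0472) = 3.0906
y' = 1.5 − -0.5000·(cos -0.0472 − cos -1.0472) = 1.7494

(3.0906, 1.7494, -0.0472)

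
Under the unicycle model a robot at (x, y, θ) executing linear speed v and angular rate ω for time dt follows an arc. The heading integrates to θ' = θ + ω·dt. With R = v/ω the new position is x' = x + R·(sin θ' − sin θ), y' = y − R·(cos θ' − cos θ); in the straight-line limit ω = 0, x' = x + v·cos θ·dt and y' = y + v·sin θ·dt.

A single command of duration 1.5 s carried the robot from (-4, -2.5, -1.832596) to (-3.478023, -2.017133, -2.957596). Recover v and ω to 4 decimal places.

v = -0.5000, ω = -0.7500

Δθ = -2.957596 − -1.832596 = -1.125000
ω = Δθ/dt = -1.125000/1.5 = -0.7500
R = Δx/(sin θ' − sin θ) = 0.6667
v = R·ω = 0.6667·-0.7500 = -0.5000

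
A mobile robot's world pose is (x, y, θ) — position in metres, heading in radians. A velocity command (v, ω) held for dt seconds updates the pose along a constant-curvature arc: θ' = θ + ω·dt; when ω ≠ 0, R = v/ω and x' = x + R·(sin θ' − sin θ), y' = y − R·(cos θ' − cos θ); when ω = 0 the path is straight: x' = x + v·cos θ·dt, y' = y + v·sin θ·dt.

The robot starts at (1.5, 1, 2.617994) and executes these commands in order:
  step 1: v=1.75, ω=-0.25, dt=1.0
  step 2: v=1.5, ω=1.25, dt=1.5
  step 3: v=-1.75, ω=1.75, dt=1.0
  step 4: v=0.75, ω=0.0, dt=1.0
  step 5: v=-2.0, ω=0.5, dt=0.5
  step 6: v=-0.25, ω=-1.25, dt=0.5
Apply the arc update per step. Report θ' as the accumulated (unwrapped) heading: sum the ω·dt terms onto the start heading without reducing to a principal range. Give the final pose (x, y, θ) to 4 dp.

step 1: θ'=2.3680 (R=-7.0000) → pose (0.1090, 2.0544, 2.3680)
step 2: θ'=4.2430 (R=1.2000) → pose (-1.7997, 1.7387, 4.2430)
step 3: θ'=5.9930 (R=-1.0000) → pose (-2.4054, 3.1492, 5.9930)
step 4: θ'=5.9930 (straight) → pose (-1.6867, 2.9346, 5.9930)
step 5: θ'=6.2430 (R=-4.0000) → pose (-2.6706, 3.0987, 6.2430)
step 6: θ'=5.6180 (R=0.2000) → pose (-2.7860, 3.1411, 5.6180)

(-2.7860, 3.1411, 5.6180)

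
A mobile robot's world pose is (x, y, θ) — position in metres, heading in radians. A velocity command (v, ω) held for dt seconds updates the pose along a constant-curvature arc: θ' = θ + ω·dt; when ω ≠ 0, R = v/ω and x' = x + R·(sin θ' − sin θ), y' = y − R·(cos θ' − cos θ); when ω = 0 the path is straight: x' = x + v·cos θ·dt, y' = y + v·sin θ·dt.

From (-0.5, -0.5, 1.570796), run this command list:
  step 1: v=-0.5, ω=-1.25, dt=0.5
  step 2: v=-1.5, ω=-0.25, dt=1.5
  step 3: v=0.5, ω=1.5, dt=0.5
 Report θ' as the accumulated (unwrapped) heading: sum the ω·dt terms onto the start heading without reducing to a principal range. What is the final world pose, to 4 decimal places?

(-2.0567, -2.0743, 1.3208)

step 1: θ'=0.9458 (R=0.4000) → pose (-0.5756, -0.7340, 0.9458)
step 2: θ'=0.5708 (R=6.0000) → pose (-2.1996, -2.2723, 0.5708)
step 3: θ'=1.3208 (R=0.3333) → pose (-2.0567, -2.0743, 1.3208)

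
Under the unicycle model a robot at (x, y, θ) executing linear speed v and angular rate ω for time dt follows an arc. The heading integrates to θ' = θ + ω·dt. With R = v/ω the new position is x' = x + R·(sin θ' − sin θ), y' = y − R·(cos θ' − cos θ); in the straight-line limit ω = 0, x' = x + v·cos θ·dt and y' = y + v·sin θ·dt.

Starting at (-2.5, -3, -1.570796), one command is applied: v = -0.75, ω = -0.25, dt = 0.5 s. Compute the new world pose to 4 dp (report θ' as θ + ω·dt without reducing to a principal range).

θ' = -1.5708 + -0.25·0.5 = -1.6958
R = v/ω = -0.75/-0.25 = 3.0000
x' = -2.5 + 3.0000·(sin -1.6958 − sin -1.5708) = -2.4766
y' = -3 − 3.0000·(cos -1.6958 − cos -1.5708) = -2.6260

(-2.4766, -2.6260, -1.6958)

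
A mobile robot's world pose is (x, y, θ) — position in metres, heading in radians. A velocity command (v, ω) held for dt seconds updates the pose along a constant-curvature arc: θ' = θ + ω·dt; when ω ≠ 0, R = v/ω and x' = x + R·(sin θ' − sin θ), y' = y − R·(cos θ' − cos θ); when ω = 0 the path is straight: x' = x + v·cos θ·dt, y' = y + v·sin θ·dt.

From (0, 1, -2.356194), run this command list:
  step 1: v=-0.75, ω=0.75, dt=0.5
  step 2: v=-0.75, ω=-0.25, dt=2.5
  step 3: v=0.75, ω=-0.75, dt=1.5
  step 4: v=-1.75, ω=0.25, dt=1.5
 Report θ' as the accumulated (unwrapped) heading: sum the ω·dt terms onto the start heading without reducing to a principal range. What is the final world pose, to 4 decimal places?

(2.7655, 1.6990, -3.3562)

step 1: θ'=-1.9812 (R=-1.0000) → pose (0.2099, 1.3081, -1.9812)
step 2: θ'=-2.6062 (R=3.0000) → pose (1.4302, 2.6914, -2.6062)
step 3: θ'=-3.7312 (R=-1.0000) → pose (0.3640, 2.7203, -3.7312)
step 4: θ'=-3.3562 (R=-7.0000) → pose (2.7655, 1.6990, -3.3562)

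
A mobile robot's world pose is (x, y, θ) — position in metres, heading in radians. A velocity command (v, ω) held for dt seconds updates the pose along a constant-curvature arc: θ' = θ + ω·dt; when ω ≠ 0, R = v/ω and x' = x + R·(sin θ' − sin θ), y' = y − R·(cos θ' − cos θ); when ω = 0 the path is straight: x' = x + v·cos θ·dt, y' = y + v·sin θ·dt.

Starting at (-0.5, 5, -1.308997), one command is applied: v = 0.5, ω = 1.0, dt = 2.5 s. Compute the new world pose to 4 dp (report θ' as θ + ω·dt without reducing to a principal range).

θ' = -1.3090 + 1.0·2.5 = 1.1910
R = v/ω = 0.5/1.0 = 0.5000
x' = -0.5 + 0.5000·(sin 1.1910 − sin -1.3090) = 0.4473
y' = 5 − 0.5000·(cos 1.1910 − cos -1.3090) = 4.9440

(0.4473, 4.9440, 1.1910)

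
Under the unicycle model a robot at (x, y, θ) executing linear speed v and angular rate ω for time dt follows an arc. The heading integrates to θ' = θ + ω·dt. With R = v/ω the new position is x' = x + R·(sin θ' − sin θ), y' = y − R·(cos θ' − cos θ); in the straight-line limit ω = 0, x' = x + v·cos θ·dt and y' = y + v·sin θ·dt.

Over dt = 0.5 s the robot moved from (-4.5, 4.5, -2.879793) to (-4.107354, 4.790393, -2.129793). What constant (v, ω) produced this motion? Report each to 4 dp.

v = -1.0000, ω = 1.5000

Δθ = -2.129793 − -2.879793 = 0.750000
ω = Δθ/dt = 0.750000/0.5 = 1.5000
R = Δx/(sin θ' − sin θ) = -0.6667
v = R·ω = -0.6667·1.5000 = -1.0000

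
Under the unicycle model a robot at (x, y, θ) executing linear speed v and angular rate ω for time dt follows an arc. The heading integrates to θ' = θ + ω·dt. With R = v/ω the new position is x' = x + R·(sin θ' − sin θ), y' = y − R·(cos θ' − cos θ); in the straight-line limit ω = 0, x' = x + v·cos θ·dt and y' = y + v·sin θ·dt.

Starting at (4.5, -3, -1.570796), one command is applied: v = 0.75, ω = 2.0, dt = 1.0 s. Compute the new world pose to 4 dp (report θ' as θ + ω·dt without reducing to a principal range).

θ' = -1.5708 + 2.0·1.0 = 0.4292
R = v/ω = 0.75/2.0 = 0.3750
x' = 4.5 + 0.3750·(sin 0.4292 − sin -1.5708) = 5.0311
y' = -3 − 0.3750·(cos 0.4292 − cos -1.5708) = -3.3410

(5.0311, -3.3410, 0.4292)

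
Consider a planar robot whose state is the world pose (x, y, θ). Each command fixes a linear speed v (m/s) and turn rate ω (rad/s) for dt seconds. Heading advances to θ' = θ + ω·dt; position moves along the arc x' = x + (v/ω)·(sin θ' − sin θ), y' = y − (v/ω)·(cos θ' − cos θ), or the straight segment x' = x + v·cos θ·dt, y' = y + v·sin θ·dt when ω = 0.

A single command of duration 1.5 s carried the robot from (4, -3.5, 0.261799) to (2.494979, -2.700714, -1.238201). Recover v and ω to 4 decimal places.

Δθ = -1.238201 − 0.261799 = -1.500000
ω = Δθ/dt = -1.500000/1.5 = -1.0000
R = Δx/(sin θ' − sin θ) = 1.2500
v = R·ω = 1.2500·-1.0000 = -1.2500

v = -1.2500, ω = -1.0000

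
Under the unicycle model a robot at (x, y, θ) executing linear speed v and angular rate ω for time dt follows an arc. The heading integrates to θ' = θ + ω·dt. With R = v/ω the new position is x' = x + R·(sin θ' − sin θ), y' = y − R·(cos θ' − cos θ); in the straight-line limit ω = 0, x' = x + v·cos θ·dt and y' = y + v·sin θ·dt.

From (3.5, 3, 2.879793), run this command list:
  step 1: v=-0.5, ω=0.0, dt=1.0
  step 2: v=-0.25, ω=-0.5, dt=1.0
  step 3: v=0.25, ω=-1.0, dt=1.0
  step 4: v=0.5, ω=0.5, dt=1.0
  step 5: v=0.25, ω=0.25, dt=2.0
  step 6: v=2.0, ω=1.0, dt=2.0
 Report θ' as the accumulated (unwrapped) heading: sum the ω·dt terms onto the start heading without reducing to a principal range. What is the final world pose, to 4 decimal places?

step 1: θ'=2.8798 (straight) → pose (3.9830, 2.8706, 2.8798)
step 2: θ'=2.3798 (R=0.5000) → pose (4.1987, 2.7494, 2.3798)
step 3: θ'=1.3798 (R=-0.2500) → pose (4.1258, 2.9778, 1.3798)
step 4: θ'=1.8798 (R=1.0000) → pose (4.0966, 3.4717, 1.8798)
step 5: θ'=2.3798 (R=1.0000) → pose (3.8342, 3.8912, 2.3798)
step 6: θ'=4.3798 (R=2.0000) → pose (0.5633, 3.0970, 4.3798)

(0.5633, 3.0970, 4.3798)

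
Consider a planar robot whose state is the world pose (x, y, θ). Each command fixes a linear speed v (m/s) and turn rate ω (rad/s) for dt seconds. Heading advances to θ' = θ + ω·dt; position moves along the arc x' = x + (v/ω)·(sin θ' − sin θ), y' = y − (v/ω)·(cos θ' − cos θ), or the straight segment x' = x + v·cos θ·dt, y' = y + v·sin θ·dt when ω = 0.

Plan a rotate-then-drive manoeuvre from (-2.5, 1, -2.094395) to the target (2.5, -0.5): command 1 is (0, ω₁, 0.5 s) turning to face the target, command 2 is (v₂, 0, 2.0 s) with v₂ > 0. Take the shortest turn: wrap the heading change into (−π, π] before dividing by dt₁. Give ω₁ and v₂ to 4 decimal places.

heading to target = atan2(-0.5−1, 2.5−-2.5) = -0.2915
Δθ = wrap(-0.2915 − -2.0944) = 1.8029; ω₁ = Δθ/dt₁ = 3.6059
distance = √((2.5−-2.5)² + (-0.5−1)²) = 5.2202; v₂ = distance/dt₂ = 2.6101

ω₁ = 3.6059, v₂ = 2.6101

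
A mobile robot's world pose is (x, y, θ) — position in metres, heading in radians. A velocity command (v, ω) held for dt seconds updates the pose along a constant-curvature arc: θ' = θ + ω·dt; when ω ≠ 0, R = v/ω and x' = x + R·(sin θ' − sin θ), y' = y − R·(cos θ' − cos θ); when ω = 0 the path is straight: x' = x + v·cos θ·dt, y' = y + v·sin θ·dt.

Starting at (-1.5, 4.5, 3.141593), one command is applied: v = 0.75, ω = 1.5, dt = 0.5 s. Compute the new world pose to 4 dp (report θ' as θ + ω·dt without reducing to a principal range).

θ' = 3.1416 + 1.5·0.5 = 3.8916
R = v/ω = 0.75/1.5 = 0.5000
x' = -1.5 + 0.5000·(sin 3.8916 − sin 3.1416) = -1.8408
y' = 4.5 − 0.5000·(cos 3.8916 − cos 3.1416) = 4.3658

(-1.8408, 4.3658, 3.8916)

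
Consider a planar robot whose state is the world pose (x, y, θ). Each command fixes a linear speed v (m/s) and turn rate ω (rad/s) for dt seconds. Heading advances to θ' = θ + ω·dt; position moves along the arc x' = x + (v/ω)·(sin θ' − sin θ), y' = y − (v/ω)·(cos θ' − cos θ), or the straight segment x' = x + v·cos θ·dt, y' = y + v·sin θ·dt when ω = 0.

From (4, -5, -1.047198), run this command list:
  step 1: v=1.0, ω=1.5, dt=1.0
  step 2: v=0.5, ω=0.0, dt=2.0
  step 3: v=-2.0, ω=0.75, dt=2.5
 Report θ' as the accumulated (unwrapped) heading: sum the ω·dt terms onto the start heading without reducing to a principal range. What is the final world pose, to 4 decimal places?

(4.9965, -9.0579, 2.3278)

step 1: θ'=0.4528 (R=0.6667) → pose (4.8690, -5.2662, 0.4528)
step 2: θ'=0.4528 (straight) → pose (5.7682, -4.8287, 0.4528)
step 3: θ'=2.3278 (R=-2.6667) → pose (4.9965, -9.0579, 2.3278)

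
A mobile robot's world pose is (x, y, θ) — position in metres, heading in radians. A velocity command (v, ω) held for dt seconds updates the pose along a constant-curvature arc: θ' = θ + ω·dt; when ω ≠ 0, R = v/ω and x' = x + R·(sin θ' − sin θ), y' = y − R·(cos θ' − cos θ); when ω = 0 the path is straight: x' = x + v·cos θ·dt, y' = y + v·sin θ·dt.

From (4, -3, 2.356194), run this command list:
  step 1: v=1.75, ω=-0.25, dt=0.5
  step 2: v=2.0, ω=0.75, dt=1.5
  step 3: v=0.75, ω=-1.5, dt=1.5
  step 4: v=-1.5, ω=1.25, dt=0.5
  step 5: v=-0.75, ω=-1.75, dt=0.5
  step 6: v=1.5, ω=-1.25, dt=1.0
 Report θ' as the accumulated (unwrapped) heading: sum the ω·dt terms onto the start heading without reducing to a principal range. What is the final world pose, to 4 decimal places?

(1.3499, -1.4189, -0.3938)

step 1: θ'=2.2312 (R=-7.0000) → pose (3.4215, -2.3443, 2.2312)
step 2: θ'=3.3562 (R=2.6667) → pose (0.7476, -1.3746, 3.3562)
step 3: θ'=1.1062 (R=-0.5000) → pose (0.1941, -0.6620, 1.1062)
step 4: θ'=1.7312 (R=-1.2000) → pose (0.0824, -1.3914, 1.7312)
step 5: θ'=0.8562 (R=0.4286) → pose (-0.0170, -1.7407, 0.8562)
step 6: θ'=-0.3938 (R=-1.2000) → pose (1.3499, -1.4189, -0.3938)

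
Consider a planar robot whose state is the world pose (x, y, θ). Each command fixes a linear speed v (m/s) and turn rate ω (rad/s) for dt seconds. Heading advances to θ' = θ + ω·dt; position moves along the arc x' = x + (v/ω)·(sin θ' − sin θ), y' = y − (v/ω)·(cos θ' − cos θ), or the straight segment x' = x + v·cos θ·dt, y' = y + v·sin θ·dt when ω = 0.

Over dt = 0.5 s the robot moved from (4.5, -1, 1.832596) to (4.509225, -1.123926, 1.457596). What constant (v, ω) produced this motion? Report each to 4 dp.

v = -0.2500, ω = -0.7500

Δθ = 1.457596 − 1.832596 = -0.375000
ω = Δθ/dt = -0.375000/0.5 = -0.7500
R = −Δy/(cos θ' − cos θ) = 0.3333
v = R·ω = 0.3333·-0.7500 = -0.2500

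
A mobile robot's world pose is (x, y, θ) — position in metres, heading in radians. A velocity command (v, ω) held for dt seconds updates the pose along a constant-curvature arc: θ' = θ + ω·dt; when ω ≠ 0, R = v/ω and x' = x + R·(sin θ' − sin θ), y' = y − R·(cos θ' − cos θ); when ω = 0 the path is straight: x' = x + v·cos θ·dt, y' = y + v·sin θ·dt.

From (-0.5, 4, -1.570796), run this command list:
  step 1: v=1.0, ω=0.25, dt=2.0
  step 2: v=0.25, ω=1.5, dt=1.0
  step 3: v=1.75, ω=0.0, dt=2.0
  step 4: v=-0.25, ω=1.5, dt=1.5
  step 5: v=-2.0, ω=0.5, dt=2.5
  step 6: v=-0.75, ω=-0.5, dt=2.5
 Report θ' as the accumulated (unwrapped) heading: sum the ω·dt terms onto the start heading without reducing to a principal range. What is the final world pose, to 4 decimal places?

step 1: θ'=-1.0708 (R=4.0000) → pose (-0.0103, 2.0823, -1.0708)
step 2: θ'=0.4292 (R=0.1667) → pose (0.2053, 2.0107, 0.4292)
step 3: θ'=0.4292 (straight) → pose (3.3878, 3.4672, 0.4292)
step 4: θ'=2.6792 (R=-0.1667) → pose (3.3828, 3.1665, 2.6792)
step 5: θ'=3.9292 (R=-4.0000) → pose (8.0019, 3.9243, 3.9292)
step 6: θ'=2.6792 (R=1.5000) → pose (9.7340, 4.2084, 2.6792)

(9.7340, 4.2084, 2.6792)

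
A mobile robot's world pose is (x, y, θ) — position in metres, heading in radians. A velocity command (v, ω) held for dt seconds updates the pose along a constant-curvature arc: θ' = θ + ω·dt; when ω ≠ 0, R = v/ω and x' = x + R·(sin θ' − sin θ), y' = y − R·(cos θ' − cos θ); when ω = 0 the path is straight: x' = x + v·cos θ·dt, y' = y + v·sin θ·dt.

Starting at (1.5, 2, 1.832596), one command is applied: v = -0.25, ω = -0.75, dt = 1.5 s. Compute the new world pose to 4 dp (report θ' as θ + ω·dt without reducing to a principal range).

θ' = 1.8326 + -0.75·1.5 = 0.7076
R = v/ω = -0.25/-0.75 = 0.3333
x' = 1.5 + 0.3333·(sin 0.7076 − sin 1.8326) = 1.3947
y' = 2 − 0.3333·(cos 0.7076 − cos 1.8326) = 1.6604

(1.3947, 1.6604, 0.7076)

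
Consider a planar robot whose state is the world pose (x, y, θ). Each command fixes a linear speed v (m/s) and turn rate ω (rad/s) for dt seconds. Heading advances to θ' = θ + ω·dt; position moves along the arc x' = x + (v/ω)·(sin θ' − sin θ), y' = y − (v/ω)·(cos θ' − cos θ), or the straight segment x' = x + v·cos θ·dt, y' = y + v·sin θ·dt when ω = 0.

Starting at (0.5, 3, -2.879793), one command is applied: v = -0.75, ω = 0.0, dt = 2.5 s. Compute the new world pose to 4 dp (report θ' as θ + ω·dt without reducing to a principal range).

(2.3111, 3.4853, -2.8798)

θ' = -2.8798 + 0.0·2.5 = -2.8798
ω = 0 → straight: x' = 0.5 + -0.75·cos(-2.8798)·2.5 = 2.3111
y' = 3 + -0.75·sin(-2.8798)·2.5 = 3.4853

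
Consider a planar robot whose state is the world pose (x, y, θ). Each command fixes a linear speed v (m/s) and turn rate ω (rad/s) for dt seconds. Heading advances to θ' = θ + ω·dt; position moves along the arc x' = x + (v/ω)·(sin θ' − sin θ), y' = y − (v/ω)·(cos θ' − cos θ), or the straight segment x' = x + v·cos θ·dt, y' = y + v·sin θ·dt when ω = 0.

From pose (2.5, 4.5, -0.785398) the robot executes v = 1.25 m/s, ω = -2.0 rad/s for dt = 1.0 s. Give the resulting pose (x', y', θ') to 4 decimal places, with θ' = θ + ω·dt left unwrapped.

(2.2760, 3.4723, -2.7854)

θ' = -0.7854 + -2.0·1.0 = -2.7854
R = v/ω = 1.25/-2.0 = -0.6250
x' = 2.5 + -0.6250·(sin -2.7854 − sin -0.7854) = 2.2760
y' = 4.5 − -0.6250·(cos -2.7854 − cos -0.7854) = 3.4723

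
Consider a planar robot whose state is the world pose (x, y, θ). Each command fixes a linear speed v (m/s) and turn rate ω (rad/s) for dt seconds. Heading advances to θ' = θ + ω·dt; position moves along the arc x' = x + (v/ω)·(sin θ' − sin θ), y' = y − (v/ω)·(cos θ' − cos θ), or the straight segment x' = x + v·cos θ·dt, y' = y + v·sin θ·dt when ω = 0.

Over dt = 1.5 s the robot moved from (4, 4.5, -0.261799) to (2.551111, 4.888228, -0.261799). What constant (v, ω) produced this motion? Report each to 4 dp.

Δθ = -0.261799 − -0.261799 = 0.000000
ω = Δθ/dt = 0.000000/1.5 = 0.0000
ω = 0 → v = (Δx·cos θ + Δy·sin θ)/dt = -1.0000

v = -1.0000, ω = 0.0000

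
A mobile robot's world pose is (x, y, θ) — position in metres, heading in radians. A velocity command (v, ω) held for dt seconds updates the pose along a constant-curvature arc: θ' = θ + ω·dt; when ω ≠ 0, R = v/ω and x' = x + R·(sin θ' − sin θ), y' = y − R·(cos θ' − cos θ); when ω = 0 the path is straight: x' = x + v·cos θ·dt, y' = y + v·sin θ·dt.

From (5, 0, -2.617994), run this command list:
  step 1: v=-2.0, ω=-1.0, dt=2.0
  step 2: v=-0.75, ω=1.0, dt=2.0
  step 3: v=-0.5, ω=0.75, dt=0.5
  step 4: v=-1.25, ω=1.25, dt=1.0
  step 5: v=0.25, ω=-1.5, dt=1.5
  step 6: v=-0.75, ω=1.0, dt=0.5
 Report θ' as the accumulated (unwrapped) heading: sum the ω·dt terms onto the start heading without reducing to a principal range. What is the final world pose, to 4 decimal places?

step 1: θ'=-4.6180 (R=2.0000) → pose (7.9911, -1.5435, -4.6180)
step 2: θ'=-2.6180 (R=-0.7500) → pose (9.1128, -2.1224, -2.6180)
step 3: θ'=-2.2430 (R=-0.6667) → pose (9.3011, -1.9602, -2.2430)
step 4: θ'=-0.9930 (R=-1.0000) → pose (9.3563, -0.7913, -0.9930)
step 5: θ'=-3.2430 (R=-0.1667) → pose (9.1998, -1.0481, -3.2430)
step 6: θ'=-2.7430 (R=-0.7500) → pose (9.5668, -0.9932, -2.7430)

(9.5668, -0.9932, -2.7430)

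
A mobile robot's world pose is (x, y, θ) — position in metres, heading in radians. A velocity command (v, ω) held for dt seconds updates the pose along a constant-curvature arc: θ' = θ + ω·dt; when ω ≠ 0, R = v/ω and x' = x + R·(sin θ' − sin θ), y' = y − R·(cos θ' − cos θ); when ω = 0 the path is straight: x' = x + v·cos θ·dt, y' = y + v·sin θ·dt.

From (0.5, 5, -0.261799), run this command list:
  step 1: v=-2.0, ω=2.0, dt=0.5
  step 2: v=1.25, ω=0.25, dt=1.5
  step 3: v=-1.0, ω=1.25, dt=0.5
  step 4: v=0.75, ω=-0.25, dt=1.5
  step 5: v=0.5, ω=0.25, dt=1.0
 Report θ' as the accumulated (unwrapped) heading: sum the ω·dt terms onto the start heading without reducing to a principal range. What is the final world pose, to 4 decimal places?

(0.6815, 7.3917, 1.6132)

step 1: θ'=0.7382 (R=-1.0000) → pose (-0.4318, 4.7738, 0.7382)
step 2: θ'=1.1132 (R=5.0000) → pose (0.6890, 6.2632, 1.1132)
step 3: θ'=1.7382 (R=-0.8000) → pose (0.6179, 5.7765, 1.7382)
step 4: θ'=1.3632 (R=-3.0000) → pose (0.6404, 6.8947, 1.3632)
step 5: θ'=1.6132 (R=2.0000) → pose (0.6815, 7.3917, 1.6132)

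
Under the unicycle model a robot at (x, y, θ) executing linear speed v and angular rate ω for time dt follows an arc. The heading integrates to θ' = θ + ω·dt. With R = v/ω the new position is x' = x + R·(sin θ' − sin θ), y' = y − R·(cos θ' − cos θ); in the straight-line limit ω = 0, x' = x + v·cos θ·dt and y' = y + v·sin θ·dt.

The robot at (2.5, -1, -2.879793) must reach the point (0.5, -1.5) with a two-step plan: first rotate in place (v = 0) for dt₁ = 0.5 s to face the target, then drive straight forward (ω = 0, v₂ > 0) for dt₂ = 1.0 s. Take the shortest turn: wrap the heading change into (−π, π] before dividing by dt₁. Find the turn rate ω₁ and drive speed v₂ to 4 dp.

ω₁ = -0.0336, v₂ = 2.0616

heading to target = atan2(-1.5−-1, 0.5−2.5) = -2.8966
Δθ = wrap(-2.8966 − -2.8798) = -0.0168; ω₁ = Δθ/dt₁ = -0.0336
distance = √((0.5−2.5)² + (-1.5−-1)²) = 2.0616; v₂ = distance/dt₂ = 2.0616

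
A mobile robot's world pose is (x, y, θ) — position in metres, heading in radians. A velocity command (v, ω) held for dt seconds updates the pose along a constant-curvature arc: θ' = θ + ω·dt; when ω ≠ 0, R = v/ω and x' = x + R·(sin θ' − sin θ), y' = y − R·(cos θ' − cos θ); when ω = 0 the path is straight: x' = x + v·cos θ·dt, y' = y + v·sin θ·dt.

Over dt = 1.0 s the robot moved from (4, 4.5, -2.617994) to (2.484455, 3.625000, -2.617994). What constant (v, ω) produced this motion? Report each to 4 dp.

v = 1.7500, ω = 0.0000

Δθ = -2.617994 − -2.617994 = 0.000000
ω = Δθ/dt = 0.000000/1.0 = 0.0000
ω = 0 → v = (Δx·cos θ + Δy·sin θ)/dt = 1.7500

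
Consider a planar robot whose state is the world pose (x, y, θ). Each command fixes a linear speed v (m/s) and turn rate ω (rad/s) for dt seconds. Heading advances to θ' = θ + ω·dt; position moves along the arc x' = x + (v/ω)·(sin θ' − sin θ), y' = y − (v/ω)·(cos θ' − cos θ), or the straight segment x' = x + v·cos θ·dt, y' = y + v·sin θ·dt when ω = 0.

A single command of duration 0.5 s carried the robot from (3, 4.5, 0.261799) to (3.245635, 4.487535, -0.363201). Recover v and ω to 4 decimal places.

Δθ = -0.363201 − 0.261799 = -0.625000
ω = Δθ/dt = -0.625000/0.5 = -1.2500
R = Δx/(sin θ' − sin θ) = -0.4000
v = R·ω = -0.4000·-1.2500 = 0.5000

v = 0.5000, ω = -1.2500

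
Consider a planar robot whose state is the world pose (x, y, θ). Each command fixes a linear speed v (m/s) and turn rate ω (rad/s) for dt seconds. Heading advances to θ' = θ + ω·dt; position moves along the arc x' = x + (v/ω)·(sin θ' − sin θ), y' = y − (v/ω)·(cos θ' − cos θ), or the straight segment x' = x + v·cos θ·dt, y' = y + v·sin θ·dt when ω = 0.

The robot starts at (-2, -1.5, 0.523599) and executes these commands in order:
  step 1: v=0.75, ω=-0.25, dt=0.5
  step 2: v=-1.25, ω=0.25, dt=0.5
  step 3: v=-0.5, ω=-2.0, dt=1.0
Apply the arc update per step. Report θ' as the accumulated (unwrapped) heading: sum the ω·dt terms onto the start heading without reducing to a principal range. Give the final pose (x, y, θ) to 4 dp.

(-2.5976, -1.4182, -1.4764)

step 1: θ'=0.3986 (R=-3.0000) → pose (-1.6644, -1.3333, 0.3986)
step 2: θ'=0.5236 (R=-5.0000) → pose (-2.2237, -1.6112, 0.5236)
step 3: θ'=-1.4764 (R=0.2500) → pose (-2.5976, -1.4182, -1.4764)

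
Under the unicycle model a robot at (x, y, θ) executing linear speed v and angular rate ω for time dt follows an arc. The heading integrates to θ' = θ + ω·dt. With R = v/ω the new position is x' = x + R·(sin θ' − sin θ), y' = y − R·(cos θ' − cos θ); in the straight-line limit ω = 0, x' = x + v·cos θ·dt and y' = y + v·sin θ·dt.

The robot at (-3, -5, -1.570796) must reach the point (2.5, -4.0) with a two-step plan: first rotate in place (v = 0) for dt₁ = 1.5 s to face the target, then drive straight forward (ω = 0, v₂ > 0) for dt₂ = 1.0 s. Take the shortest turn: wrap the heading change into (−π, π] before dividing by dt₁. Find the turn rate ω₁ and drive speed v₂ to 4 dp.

heading to target = atan2(-4−-5, 2.5−-3) = 0.1799
Δθ = wrap(0.1799 − -1.5708) = 1.7506; ω₁ = Δθ/dt₁ = 1.1671
distance = √((2.5−-3)² + (-4−-5)²) = 5.5902; v₂ = distance/dt₂ = 5.5902

ω₁ = 1.1671, v₂ = 5.5902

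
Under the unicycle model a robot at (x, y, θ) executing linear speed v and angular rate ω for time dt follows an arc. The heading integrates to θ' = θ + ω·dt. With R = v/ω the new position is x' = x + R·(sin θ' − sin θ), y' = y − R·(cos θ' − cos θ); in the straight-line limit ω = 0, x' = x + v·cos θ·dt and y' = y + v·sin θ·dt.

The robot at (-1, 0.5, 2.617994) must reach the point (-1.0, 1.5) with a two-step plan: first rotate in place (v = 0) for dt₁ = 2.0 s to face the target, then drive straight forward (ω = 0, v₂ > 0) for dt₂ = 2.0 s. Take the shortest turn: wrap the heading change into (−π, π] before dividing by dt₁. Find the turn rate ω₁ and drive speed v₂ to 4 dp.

heading to target = atan2(1.5−0.5, -1−-1) = 1.5708
Δθ = wrap(1.5708 − 2.6180) = -1.0472; ω₁ = Δθ/dt₁ = -0.5236
distance = √((-1−-1)² + (1.5−0.5)²) = 1.0000; v₂ = distance/dt₂ = 0.5000

ω₁ = -0.5236, v₂ = 0.5000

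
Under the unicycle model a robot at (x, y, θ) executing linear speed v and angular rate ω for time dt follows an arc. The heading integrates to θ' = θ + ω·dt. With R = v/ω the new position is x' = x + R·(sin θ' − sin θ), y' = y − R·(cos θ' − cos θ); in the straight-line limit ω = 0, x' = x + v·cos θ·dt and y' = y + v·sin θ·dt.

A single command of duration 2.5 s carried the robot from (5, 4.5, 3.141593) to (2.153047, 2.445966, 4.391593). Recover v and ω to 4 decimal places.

Δθ = 4.391593 − 3.141593 = 1.250000
ω = Δθ/dt = 1.250000/2.5 = 0.5000
R = Δx/(sin θ' − sin θ) = 3.0000
v = R·ω = 3.0000·0.5000 = 1.5000

v = 1.5000, ω = 0.5000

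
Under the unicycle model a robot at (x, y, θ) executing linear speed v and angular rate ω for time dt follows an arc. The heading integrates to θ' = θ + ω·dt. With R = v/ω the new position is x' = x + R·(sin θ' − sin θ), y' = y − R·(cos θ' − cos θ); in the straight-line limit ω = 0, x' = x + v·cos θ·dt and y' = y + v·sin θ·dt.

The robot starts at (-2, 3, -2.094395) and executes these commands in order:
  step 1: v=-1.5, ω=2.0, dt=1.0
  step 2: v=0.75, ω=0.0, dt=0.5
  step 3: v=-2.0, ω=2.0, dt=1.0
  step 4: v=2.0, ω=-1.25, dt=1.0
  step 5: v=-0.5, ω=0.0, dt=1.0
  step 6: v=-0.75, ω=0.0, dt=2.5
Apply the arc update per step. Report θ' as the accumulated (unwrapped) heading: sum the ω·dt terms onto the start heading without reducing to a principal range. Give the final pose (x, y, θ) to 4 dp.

(-4.5911, 3.1083, 0.6556)

step 1: θ'=-0.0944 (R=-0.7500) → pose (-2.5788, 4.1217, -0.0944)
step 2: θ'=-0.0944 (straight) → pose (-2.2055, 4.0863, -0.0944)
step 3: θ'=1.9056 (R=-1.0000) → pose (-3.2442, 2.7622, 1.9056)
step 4: θ'=0.6556 (R=-1.6000) → pose (-2.7085, 4.5562, 0.6556)
step 5: θ'=0.6556 (straight) → pose (-3.1048, 4.2514, 0.6556)
step 6: θ'=0.6556 (straight) → pose (-4.5911, 3.1083, 0.6556)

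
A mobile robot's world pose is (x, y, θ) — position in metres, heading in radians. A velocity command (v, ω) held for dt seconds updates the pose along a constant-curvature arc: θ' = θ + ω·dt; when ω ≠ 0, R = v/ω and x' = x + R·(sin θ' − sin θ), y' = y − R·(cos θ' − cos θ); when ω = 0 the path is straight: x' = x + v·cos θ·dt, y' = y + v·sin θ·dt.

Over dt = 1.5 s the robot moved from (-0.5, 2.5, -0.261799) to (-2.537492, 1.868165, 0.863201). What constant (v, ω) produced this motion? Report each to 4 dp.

Δθ = 0.863201 − -0.261799 = 1.125000
ω = Δθ/dt = 1.125000/1.5 = 0.7500
R = Δx/(sin θ' − sin θ) = -2.0000
v = R·ω = -2.0000·0.7500 = -1.5000

v = -1.5000, ω = 0.7500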